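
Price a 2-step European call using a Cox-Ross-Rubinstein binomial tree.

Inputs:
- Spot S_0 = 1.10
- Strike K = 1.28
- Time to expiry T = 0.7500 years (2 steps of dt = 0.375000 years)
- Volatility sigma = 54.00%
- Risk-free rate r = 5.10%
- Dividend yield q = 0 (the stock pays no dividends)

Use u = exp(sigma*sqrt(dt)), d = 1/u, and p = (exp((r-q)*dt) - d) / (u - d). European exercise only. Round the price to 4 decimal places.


dt = T/N = 0.375000
u = exp(sigma*sqrt(dt)) = 1.391916; d = 1/u = 0.718434
p = (exp((r-q)*dt) - d) / (u - d) = 0.446745
Discount per step: exp(-r*dt) = 0.981057
Stock lattice S(k, i) with i counting down-moves:
  k=0: S(0,0) = 1.1000
  k=1: S(1,0) = 1.5311; S(1,1) = 0.7903
  k=2: S(2,0) = 2.1312; S(2,1) = 1.1000; S(2,2) = 0.5678
Terminal payoffs V(N, i) = max(S_T - K, 0):
  V(2,0) = 0.851173; V(2,1) = 0.000000; V(2,2) = 0.000000
Backward induction: V(k, i) = exp(-r*dt) * [p * V(k+1, i) + (1-p) * V(k+1, i+1)].
  V(1,0) = exp(-r*dt) * [p*0.851173 + (1-p)*0.000000] = 0.373054
  V(1,1) = exp(-r*dt) * [p*0.000000 + (1-p)*0.000000] = 0.000000
  V(0,0) = exp(-r*dt) * [p*0.373054 + (1-p)*0.000000] = 0.163503

Answer: Price = V(0,0) = 0.1635


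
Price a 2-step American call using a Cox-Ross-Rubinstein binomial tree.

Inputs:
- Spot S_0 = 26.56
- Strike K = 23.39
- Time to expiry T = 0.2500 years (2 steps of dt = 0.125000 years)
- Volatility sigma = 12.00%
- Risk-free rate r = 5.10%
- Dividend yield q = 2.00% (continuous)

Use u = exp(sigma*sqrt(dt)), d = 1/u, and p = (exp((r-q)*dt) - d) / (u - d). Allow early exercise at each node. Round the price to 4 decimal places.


Answer: Price = V(0,0) = 3.3339

Derivation:
dt = T/N = 0.125000
u = exp(sigma*sqrt(dt)) = 1.043339; d = 1/u = 0.958461
p = (exp((r-q)*dt) - d) / (u - d) = 0.535137
Discount per step: exp(-r*dt) = 0.993645
Stock lattice S(k, i) with i counting down-moves:
  k=0: S(0,0) = 26.5600
  k=1: S(1,0) = 27.7111; S(1,1) = 25.4567
  k=2: S(2,0) = 28.9121; S(2,1) = 26.5600; S(2,2) = 24.3993
Terminal payoffs V(N, i) = max(S_T - K, 0):
  V(2,0) = 5.522070; V(2,1) = 3.170000; V(2,2) = 1.009277
Backward induction: V(k, i) = exp(-r*dt) * [p * V(k+1, i) + (1-p) * V(k+1, i+1)]; then take max(V_cont, immediate exercise) for American.
  V(1,0) = exp(-r*dt) * [p*5.522070 + (1-p)*3.170000] = 4.400537; exercise = 4.321091; V(1,0) = max -> 4.400537
  V(1,1) = exp(-r*dt) * [p*3.170000 + (1-p)*1.009277] = 2.151799; exercise = 2.066724; V(1,1) = max -> 2.151799
  V(0,0) = exp(-r*dt) * [p*4.400537 + (1-p)*2.151799] = 3.333861; exercise = 3.170000; V(0,0) = max -> 3.333861


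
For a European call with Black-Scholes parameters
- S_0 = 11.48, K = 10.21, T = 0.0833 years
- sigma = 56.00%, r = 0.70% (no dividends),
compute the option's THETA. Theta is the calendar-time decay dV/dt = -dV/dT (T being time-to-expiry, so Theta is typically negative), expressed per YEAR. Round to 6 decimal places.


Answer: Theta = -3.254002

Derivation:
d1 = 0.8097924148; d2 = 0.6481666743
phi(d1) = 0.2874172142; exp(-qT) = 1.0000000000; exp(-rT) = 0.9994170700
Theta = -S*exp(-qT)*phi(d1)*sigma/(2*sqrt(T)) - r*K*exp(-rT)*N(d2) + q*S*exp(-qT)*N(d1)
N(d1) = 0.7909702536; N(d2) = 0.7415614231; sqrt(T) = 0.2886173938
Term 1 = -11.4800 * 1.0000000000 * 0.2874172142 * 0.5600 / (2 * 0.2886173938) = -3.2010333167
Term 2 = -0.0070 * 10.2100 * 0.9994170700 * 0.7415614231 = -0.0529685000
Term 3 = 0 (no dividend yield, q = 0)
Theta = -3.2010333167 + (-0.0529685000) + (0.0000000000) = -3.254002


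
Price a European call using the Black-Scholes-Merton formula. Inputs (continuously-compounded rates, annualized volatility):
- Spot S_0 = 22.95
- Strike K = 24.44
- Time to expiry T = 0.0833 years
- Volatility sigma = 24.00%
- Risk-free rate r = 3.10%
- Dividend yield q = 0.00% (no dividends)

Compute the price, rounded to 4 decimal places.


d1 = (ln(S/K) + (r - q + 0.5*sigma^2) * T) / (sigma * sqrt(T)) = -0.83619726
d2 = d1 - sigma * sqrt(T) = -0.90546544
exp(-rT) = 0.99742103; exp(-qT) = 1.00000000
C = S_0 * exp(-qT) * N(d1) - K * exp(-rT) * N(d2)
N(d1) = 0.20152197; N(d2) = 0.18260943
C = 22.9500 * 1.00000000 * 0.20152197 - 24.4400 * 0.99742103 * 0.18260943 = 0.1735

Answer: Price = 0.1735


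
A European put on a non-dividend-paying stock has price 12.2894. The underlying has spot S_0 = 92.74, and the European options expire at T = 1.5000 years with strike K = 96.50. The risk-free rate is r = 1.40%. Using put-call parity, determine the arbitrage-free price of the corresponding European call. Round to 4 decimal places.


Answer: Call price = 10.5348

Derivation:
Put-call parity: C - P = S_0 * exp(-qT) - K * exp(-rT).
S_0 * exp(-qT) = 92.7400 * 1.00000000 = 92.74000000
K * exp(-rT) = 96.5000 * 0.97921896 = 94.49463008
C = P + S*exp(-qT) - K*exp(-rT)
C = 12.2894 + 92.74000000 - 94.49463008 = 10.5348


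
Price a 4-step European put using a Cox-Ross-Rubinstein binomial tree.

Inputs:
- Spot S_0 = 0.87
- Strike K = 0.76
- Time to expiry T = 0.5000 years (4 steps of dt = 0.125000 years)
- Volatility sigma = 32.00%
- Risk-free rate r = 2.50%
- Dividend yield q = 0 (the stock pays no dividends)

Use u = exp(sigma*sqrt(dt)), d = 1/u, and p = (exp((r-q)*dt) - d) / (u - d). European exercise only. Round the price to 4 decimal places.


Answer: Price = V(0,0) = 0.0316

Derivation:
dt = T/N = 0.125000
u = exp(sigma*sqrt(dt)) = 1.119785; d = 1/u = 0.893028
p = (exp((r-q)*dt) - d) / (u - d) = 0.485549
Discount per step: exp(-r*dt) = 0.996880
Stock lattice S(k, i) with i counting down-moves:
  k=0: S(0,0) = 0.8700
  k=1: S(1,0) = 0.9742; S(1,1) = 0.7769
  k=2: S(2,0) = 1.0909; S(2,1) = 0.8700; S(2,2) = 0.6938
  k=3: S(3,0) = 1.2216; S(3,1) = 0.9742; S(3,2) = 0.7769; S(3,3) = 0.6196
  k=4: S(4,0) = 1.3679; S(4,1) = 1.0909; S(4,2) = 0.8700; S(4,3) = 0.6938; S(4,4) = 0.5533
Terminal payoffs V(N, i) = max(K - S_T, 0):
  V(4,0) = 0.000000; V(4,1) = 0.000000; V(4,2) = 0.000000; V(4,3) = 0.066176; V(4,4) = 0.206675
Backward induction: V(k, i) = exp(-r*dt) * [p * V(k+1, i) + (1-p) * V(k+1, i+1)].
  V(3,0) = exp(-r*dt) * [p*0.000000 + (1-p)*0.000000] = 0.000000
  V(3,1) = exp(-r*dt) * [p*0.000000 + (1-p)*0.000000] = 0.000000
  V(3,2) = exp(-r*dt) * [p*0.000000 + (1-p)*0.066176] = 0.033938
  V(3,3) = exp(-r*dt) * [p*0.066176 + (1-p)*0.206675] = 0.138024
  V(2,0) = exp(-r*dt) * [p*0.000000 + (1-p)*0.000000] = 0.000000
  V(2,1) = exp(-r*dt) * [p*0.000000 + (1-p)*0.033938] = 0.017405
  V(2,2) = exp(-r*dt) * [p*0.033938 + (1-p)*0.138024] = 0.087212
  V(1,0) = exp(-r*dt) * [p*0.000000 + (1-p)*0.017405] = 0.008926
  V(1,1) = exp(-r*dt) * [p*0.017405 + (1-p)*0.087212] = 0.053151
  V(0,0) = exp(-r*dt) * [p*0.008926 + (1-p)*0.053151] = 0.031579


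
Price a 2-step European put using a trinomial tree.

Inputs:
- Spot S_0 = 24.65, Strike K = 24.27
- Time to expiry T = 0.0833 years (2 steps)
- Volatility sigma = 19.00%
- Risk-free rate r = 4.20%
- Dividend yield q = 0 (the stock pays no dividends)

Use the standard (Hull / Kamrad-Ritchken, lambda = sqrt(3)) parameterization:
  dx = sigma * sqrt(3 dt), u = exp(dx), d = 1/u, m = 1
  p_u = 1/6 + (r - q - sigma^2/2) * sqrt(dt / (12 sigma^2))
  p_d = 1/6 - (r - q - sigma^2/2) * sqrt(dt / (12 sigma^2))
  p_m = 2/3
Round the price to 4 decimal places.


Answer: Price = V(0,0) = 0.3271

Derivation:
dt = T/N = 0.041650; dx = sigma*sqrt(3*dt) = 0.067162
u = exp(dx) = 1.069468; d = 1/u = 0.935044
p_u = 0.174093, p_m = 0.666667, p_d = 0.159240
Discount per step: exp(-r*dt) = 0.998252
Stock lattice S(k, j) with j the centered position index:
  k=0: S(0,+0) = 24.6500
  k=1: S(1,-1) = 23.0488; S(1,+0) = 24.6500; S(1,+1) = 26.3624
  k=2: S(2,-2) = 21.5517; S(2,-1) = 23.0488; S(2,+0) = 24.6500; S(2,+1) = 26.3624; S(2,+2) = 28.1937
Terminal payoffs V(N, j) = max(K - S_T, 0):
  V(2,-2) = 2.718326; V(2,-1) = 1.221166; V(2,+0) = 0.000000; V(2,+1) = 0.000000; V(2,+2) = 0.000000
Backward induction: V(k, j) = exp(-r*dt) * [p_u * V(k+1, j+1) + p_m * V(k+1, j) + p_d * V(k+1, j-1)]
  V(1,-1) = exp(-r*dt) * [p_u*0.000000 + p_m*1.221166 + p_d*2.718326] = 1.244799
  V(1,+0) = exp(-r*dt) * [p_u*0.000000 + p_m*0.000000 + p_d*1.221166] = 0.194119
  V(1,+1) = exp(-r*dt) * [p_u*0.000000 + p_m*0.000000 + p_d*0.000000] = 0.000000
  V(0,+0) = exp(-r*dt) * [p_u*0.000000 + p_m*0.194119 + p_d*1.244799] = 0.327062


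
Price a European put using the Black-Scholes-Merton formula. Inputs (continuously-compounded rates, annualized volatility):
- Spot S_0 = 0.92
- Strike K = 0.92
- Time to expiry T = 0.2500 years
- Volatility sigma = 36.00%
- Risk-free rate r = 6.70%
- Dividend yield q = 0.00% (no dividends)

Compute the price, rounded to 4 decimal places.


d1 = (ln(S/K) + (r - q + 0.5*sigma^2) * T) / (sigma * sqrt(T)) = 0.18305556
d2 = d1 - sigma * sqrt(T) = 0.00305556
exp(-rT) = 0.98338950; exp(-qT) = 1.00000000
P = K * exp(-rT) * N(-d2) - S_0 * exp(-qT) * N(-d1)
N(-d1) = 0.42737721; N(-d2) = 0.49878101
P = 0.9200 * 0.98338950 * 0.49878101 - 0.9200 * 1.00000000 * 0.42737721 = 0.0581

Answer: Price = 0.0581


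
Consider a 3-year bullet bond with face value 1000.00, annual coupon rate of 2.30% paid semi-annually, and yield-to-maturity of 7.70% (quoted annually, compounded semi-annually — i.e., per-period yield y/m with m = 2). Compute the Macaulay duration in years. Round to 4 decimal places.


Coupon per period c = face * coupon_rate / m = 11.500000
Periods per year m = 2; per-period yield y/m = 0.038500
Number of cashflows N = 6
Cashflows (t years, CF_t, discount factor 1/(1+y/m)^(m*t), PV):
  t = 0.5000: CF_t = 11.500000, DF = 0.962927, PV = 11.073664
  t = 1.0000: CF_t = 11.500000, DF = 0.927229, PV = 10.663133
  t = 1.5000: CF_t = 11.500000, DF = 0.892854, PV = 10.267822
  t = 2.0000: CF_t = 11.500000, DF = 0.859754, PV = 9.887166
  t = 2.5000: CF_t = 11.500000, DF = 0.827880, PV = 9.520622
  t = 3.0000: CF_t = 1011.500000, DF = 0.797188, PV = 806.356111
Price P = sum_t PV_t = 857.768519
Macaulay numerator sum_t t * PV_t:
  t * PV_t at t = 0.5000: 5.536832
  t * PV_t at t = 1.0000: 10.663133
  t * PV_t at t = 1.5000: 15.401733
  t * PV_t at t = 2.0000: 19.774333
  t * PV_t at t = 2.5000: 23.801556
  t * PV_t at t = 3.0000: 2419.068334
Macaulay duration D = (sum_t t * PV_t) / P = 2494.245921 / 857.768519 = 2.907831

Answer: Macaulay duration = 2.9078 years


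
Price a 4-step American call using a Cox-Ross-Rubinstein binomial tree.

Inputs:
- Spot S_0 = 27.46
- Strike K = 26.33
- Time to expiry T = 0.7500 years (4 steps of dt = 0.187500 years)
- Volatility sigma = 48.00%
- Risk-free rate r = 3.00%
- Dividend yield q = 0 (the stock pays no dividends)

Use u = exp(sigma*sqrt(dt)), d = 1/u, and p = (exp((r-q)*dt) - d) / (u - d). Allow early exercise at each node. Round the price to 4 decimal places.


dt = T/N = 0.187500
u = exp(sigma*sqrt(dt)) = 1.231024; d = 1/u = 0.812332
p = (exp((r-q)*dt) - d) / (u - d) = 0.461697
Discount per step: exp(-r*dt) = 0.994391
Stock lattice S(k, i) with i counting down-moves:
  k=0: S(0,0) = 27.4600
  k=1: S(1,0) = 33.8039; S(1,1) = 22.3066
  k=2: S(2,0) = 41.6134; S(2,1) = 27.4600; S(2,2) = 18.1204
  k=3: S(3,0) = 51.2271; S(3,1) = 33.8039; S(3,2) = 22.3066; S(3,3) = 14.7198
  k=4: S(4,0) = 63.0618; S(4,1) = 41.6134; S(4,2) = 27.4600; S(4,3) = 18.1204; S(4,4) = 11.9573
Terminal payoffs V(N, i) = max(S_T - K, 0):
  V(4,0) = 36.731774; V(4,1) = 15.283415; V(4,2) = 1.130000; V(4,3) = 0.000000; V(4,4) = 0.000000
Backward induction: V(k, i) = exp(-r*dt) * [p * V(k+1, i) + (1-p) * V(k+1, i+1)]; then take max(V_cont, immediate exercise) for American.
  V(3,0) = exp(-r*dt) * [p*36.731774 + (1-p)*15.283415] = 25.044791; exercise = 24.897100; V(3,0) = max -> 25.044791
  V(3,1) = exp(-r*dt) * [p*15.283415 + (1-p)*1.130000] = 7.621601; exercise = 7.473911; V(3,1) = max -> 7.621601
  V(3,2) = exp(-r*dt) * [p*1.130000 + (1-p)*0.000000] = 0.518792; exercise = 0.000000; V(3,2) = max -> 0.518792
  V(3,3) = exp(-r*dt) * [p*0.000000 + (1-p)*0.000000] = 0.000000; exercise = 0.000000; V(3,3) = max -> 0.000000
  V(2,0) = exp(-r*dt) * [p*25.044791 + (1-p)*7.621601] = 15.577968; exercise = 15.283415; V(2,0) = max -> 15.577968
  V(2,1) = exp(-r*dt) * [p*7.621601 + (1-p)*0.518792] = 3.776835; exercise = 1.130000; V(2,1) = max -> 3.776835
  V(2,2) = exp(-r*dt) * [p*0.518792 + (1-p)*0.000000] = 0.238181; exercise = 0.000000; V(2,2) = max -> 0.238181
  V(1,0) = exp(-r*dt) * [p*15.577968 + (1-p)*3.776835] = 9.173639; exercise = 7.473911; V(1,0) = max -> 9.173639
  V(1,1) = exp(-r*dt) * [p*3.776835 + (1-p)*0.238181] = 1.861468; exercise = 0.000000; V(1,1) = max -> 1.861468
  V(0,0) = exp(-r*dt) * [p*9.173639 + (1-p)*1.861468] = 5.208099; exercise = 1.130000; V(0,0) = max -> 5.208099

Answer: Price = V(0,0) = 5.2081


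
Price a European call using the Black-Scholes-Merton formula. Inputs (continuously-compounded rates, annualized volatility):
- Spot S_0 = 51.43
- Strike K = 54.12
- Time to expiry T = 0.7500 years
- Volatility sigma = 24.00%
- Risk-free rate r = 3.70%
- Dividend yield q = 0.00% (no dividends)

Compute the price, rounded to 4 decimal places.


d1 = (ln(S/K) + (r - q + 0.5*sigma^2) * T) / (sigma * sqrt(T)) = -0.00785265
d2 = d1 - sigma * sqrt(T) = -0.21569875
exp(-rT) = 0.97263149; exp(-qT) = 1.00000000
C = S_0 * exp(-qT) * N(d1) - K * exp(-rT) * N(d2)
N(d1) = 0.49686728; N(d2) = 0.41461129
C = 51.4300 * 1.00000000 * 0.49686728 - 54.1200 * 0.97263149 * 0.41461129 = 3.7292

Answer: Price = 3.7292


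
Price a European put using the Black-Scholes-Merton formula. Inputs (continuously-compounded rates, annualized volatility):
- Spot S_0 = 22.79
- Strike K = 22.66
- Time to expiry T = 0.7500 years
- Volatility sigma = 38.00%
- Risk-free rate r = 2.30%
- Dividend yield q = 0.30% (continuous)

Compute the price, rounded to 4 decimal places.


Answer: Price = 2.7141

Derivation:
d1 = (ln(S/K) + (r - q + 0.5*sigma^2) * T) / (sigma * sqrt(T)) = 0.22750818
d2 = d1 - sigma * sqrt(T) = -0.10158147
exp(-rT) = 0.98289793; exp(-qT) = 0.99775253
P = K * exp(-rT) * N(-d2) - S_0 * exp(-qT) * N(-d1)
N(-d1) = 0.41001431; N(-d2) = 0.54045556
P = 22.6600 * 0.98289793 * 0.54045556 - 22.7900 * 0.99775253 * 0.41001431 = 2.7141


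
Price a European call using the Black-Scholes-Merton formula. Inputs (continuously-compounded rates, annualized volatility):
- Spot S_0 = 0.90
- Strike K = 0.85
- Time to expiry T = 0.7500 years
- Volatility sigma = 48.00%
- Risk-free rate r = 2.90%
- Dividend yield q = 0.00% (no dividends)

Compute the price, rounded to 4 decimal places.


d1 = (ln(S/K) + (r - q + 0.5*sigma^2) * T) / (sigma * sqrt(T)) = 0.39767024
d2 = d1 - sigma * sqrt(T) = -0.01802196
exp(-rT) = 0.97848483; exp(-qT) = 1.00000000
C = S_0 * exp(-qT) * N(d1) - K * exp(-rT) * N(d2)
N(d1) = 0.65456336; N(d2) = 0.49281067
C = 0.9000 * 1.00000000 * 0.65456336 - 0.8500 * 0.97848483 * 0.49281067 = 0.1792

Answer: Price = 0.1792


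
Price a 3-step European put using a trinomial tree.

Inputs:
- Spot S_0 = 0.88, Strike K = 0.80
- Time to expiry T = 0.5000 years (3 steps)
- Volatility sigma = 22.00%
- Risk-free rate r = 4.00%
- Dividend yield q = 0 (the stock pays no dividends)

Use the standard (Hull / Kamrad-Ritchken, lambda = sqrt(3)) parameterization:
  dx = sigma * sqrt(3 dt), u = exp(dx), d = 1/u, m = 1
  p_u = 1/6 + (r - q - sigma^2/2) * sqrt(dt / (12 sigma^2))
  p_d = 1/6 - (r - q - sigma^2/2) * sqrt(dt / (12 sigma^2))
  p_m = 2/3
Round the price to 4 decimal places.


Answer: Price = V(0,0) = 0.0189

Derivation:
dt = T/N = 0.166667; dx = sigma*sqrt(3*dt) = 0.155563
u = exp(dx) = 1.168316; d = 1/u = 0.855933
p_u = 0.175131, p_m = 0.666667, p_d = 0.158203
Discount per step: exp(-r*dt) = 0.993356
Stock lattice S(k, j) with j the centered position index:
  k=0: S(0,+0) = 0.8800
  k=1: S(1,-1) = 0.7532; S(1,+0) = 0.8800; S(1,+1) = 1.0281
  k=2: S(2,-2) = 0.6447; S(2,-1) = 0.7532; S(2,+0) = 0.8800; S(2,+1) = 1.0281; S(2,+2) = 1.2012
  k=3: S(3,-3) = 0.5518; S(3,-2) = 0.6447; S(3,-1) = 0.7532; S(3,+0) = 0.8800; S(3,+1) = 1.0281; S(3,+2) = 1.2012; S(3,+3) = 1.4033
Terminal payoffs V(N, j) = max(K - S_T, 0):
  V(3,-3) = 0.248175; V(3,-2) = 0.155294; V(3,-1) = 0.046779; V(3,+0) = 0.000000; V(3,+1) = 0.000000; V(3,+2) = 0.000000; V(3,+3) = 0.000000
Backward induction: V(k, j) = exp(-r*dt) * [p_u * V(k+1, j+1) + p_m * V(k+1, j) + p_d * V(k+1, j-1)]
  V(2,-2) = exp(-r*dt) * [p_u*0.046779 + p_m*0.155294 + p_d*0.248175] = 0.149980
  V(2,-1) = exp(-r*dt) * [p_u*0.000000 + p_m*0.046779 + p_d*0.155294] = 0.055384
  V(2,+0) = exp(-r*dt) * [p_u*0.000000 + p_m*0.000000 + p_d*0.046779] = 0.007351
  V(2,+1) = exp(-r*dt) * [p_u*0.000000 + p_m*0.000000 + p_d*0.000000] = 0.000000
  V(2,+2) = exp(-r*dt) * [p_u*0.000000 + p_m*0.000000 + p_d*0.000000] = 0.000000
  V(1,-1) = exp(-r*dt) * [p_u*0.007351 + p_m*0.055384 + p_d*0.149980] = 0.061526
  V(1,+0) = exp(-r*dt) * [p_u*0.000000 + p_m*0.007351 + p_d*0.055384] = 0.013572
  V(1,+1) = exp(-r*dt) * [p_u*0.000000 + p_m*0.000000 + p_d*0.007351] = 0.001155
  V(0,+0) = exp(-r*dt) * [p_u*0.001155 + p_m*0.013572 + p_d*0.061526] = 0.018858


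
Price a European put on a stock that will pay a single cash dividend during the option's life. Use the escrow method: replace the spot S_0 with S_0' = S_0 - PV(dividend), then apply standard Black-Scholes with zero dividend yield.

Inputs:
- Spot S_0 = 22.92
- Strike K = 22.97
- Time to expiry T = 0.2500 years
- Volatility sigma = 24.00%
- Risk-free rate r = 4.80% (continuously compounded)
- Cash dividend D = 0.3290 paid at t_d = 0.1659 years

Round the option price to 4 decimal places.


PV(D) = D * exp(-r * t_d) = 0.3290 * 0.99206842 = 0.32639051
S_0' = S_0 - PV(D) = 22.9200 - 0.32639051 = 22.59360949
d1 = (ln(S_0'/K) + (r + sigma^2/2)*T) / (sigma*sqrt(T)) = 0.02231736
d2 = d1 - sigma*sqrt(T) = -0.09768264
exp(-rT) = 0.98807171
N(-d1) = 0.49109740; N(-d2) = 0.53890785
P = K * exp(-rT) * N(-d2) - S_0' * N(-d1) = 22.9700 * 0.98807171 * 0.53890785 - 22.59360949 * 0.49109740 = 1.1354

Answer: Price = 1.1354


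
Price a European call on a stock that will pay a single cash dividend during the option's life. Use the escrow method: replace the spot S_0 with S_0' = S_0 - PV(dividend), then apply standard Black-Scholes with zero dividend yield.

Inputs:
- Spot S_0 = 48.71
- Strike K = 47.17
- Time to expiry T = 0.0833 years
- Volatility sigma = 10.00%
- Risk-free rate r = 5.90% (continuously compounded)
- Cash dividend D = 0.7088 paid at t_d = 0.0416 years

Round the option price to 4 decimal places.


Answer: Price = 1.2357

Derivation:
PV(D) = D * exp(-r * t_d) = 0.7088 * 0.99754861 = 0.70706245
S_0' = S_0 - PV(D) = 48.7100 - 0.70706245 = 48.00293755
d1 = (ln(S_0'/K) + (r + sigma^2/2)*T) / (sigma*sqrt(T)) = 0.79119662
d2 = d1 - sigma*sqrt(T) = 0.76233488
exp(-rT) = 0.99509736
N(d1) = 0.78558537; N(d2) = 0.77706992
C = S_0' * N(d1) - K * exp(-rT) * N(d2) = 48.00293755 * 0.78558537 - 47.1700 * 0.99509736 * 0.77706992 = 1.2357


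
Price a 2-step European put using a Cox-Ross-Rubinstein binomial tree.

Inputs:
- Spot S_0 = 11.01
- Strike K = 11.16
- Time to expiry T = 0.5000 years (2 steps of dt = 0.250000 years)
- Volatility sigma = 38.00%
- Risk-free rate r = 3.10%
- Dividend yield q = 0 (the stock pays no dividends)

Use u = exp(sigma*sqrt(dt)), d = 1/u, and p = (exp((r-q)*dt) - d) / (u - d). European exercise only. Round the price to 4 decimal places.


dt = T/N = 0.250000
u = exp(sigma*sqrt(dt)) = 1.209250; d = 1/u = 0.826959
p = (exp((r-q)*dt) - d) / (u - d) = 0.472994
Discount per step: exp(-r*dt) = 0.992280
Stock lattice S(k, i) with i counting down-moves:
  k=0: S(0,0) = 11.0100
  k=1: S(1,0) = 13.3138; S(1,1) = 9.1048
  k=2: S(2,0) = 16.0998; S(2,1) = 11.0100; S(2,2) = 7.5293
Terminal payoffs V(N, i) = max(K - S_T, 0):
  V(2,0) = 0.000000; V(2,1) = 0.150000; V(2,2) = 3.630686
Backward induction: V(k, i) = exp(-r*dt) * [p * V(k+1, i) + (1-p) * V(k+1, i+1)].
  V(1,0) = exp(-r*dt) * [p*0.000000 + (1-p)*0.150000] = 0.078441
  V(1,1) = exp(-r*dt) * [p*0.150000 + (1-p)*3.630686] = 1.969024
  V(0,0) = exp(-r*dt) * [p*0.078441 + (1-p)*1.969024] = 1.066493

Answer: Price = V(0,0) = 1.0665


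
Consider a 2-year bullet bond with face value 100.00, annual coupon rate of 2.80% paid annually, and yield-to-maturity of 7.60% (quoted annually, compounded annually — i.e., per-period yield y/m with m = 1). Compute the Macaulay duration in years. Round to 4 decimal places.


Answer: Macaulay duration = 1.9715 years

Derivation:
Coupon per period c = face * coupon_rate / m = 2.800000
Periods per year m = 1; per-period yield y/m = 0.076000
Number of cashflows N = 2
Cashflows (t years, CF_t, discount factor 1/(1+y/m)^(m*t), PV):
  t = 1.0000: CF_t = 2.800000, DF = 0.929368, PV = 2.602230
  t = 2.0000: CF_t = 102.800000, DF = 0.863725, PV = 88.790923
Price P = sum_t PV_t = 91.393154
Macaulay numerator sum_t t * PV_t:
  t * PV_t at t = 1.0000: 2.602230
  t * PV_t at t = 2.0000: 177.581847
Macaulay duration D = (sum_t t * PV_t) / P = 180.184077 / 91.393154 = 1.971527


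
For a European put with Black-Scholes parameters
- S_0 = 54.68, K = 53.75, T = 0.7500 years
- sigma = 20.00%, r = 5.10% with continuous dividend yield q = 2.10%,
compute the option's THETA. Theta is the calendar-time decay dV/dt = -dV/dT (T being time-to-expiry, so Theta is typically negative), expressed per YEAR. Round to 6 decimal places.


Answer: Theta = -1.614433

Derivation:
d1 = 0.3155470071; d2 = 0.1423419263
phi(d1) = 0.3795672504; exp(-qT) = 0.9843733826; exp(-rT) = 0.9624722927
Theta = -S*exp(-qT)*phi(d1)*sigma/(2*sqrt(T)) + r*K*exp(-rT)*N(-d2) - q*S*exp(-qT)*N(-d1)
N(-d1) = 0.3761731830; N(-d2) = 0.4434049656; sqrt(T) = 0.8660254038
Term 1 = -54.6800 * 0.9843733826 * 0.3795672504 * 0.2000 / (2 * 0.8660254038) = -2.3591006481
Term 2 = 0.0510 * 53.7500 * 0.9624722927 * 0.4434049656 = 1.1698695394
Term 3 = -0.0210 * 54.6800 * 0.9843733826 * 0.3761731830 = -0.4252021917
Theta = -2.3591006481 + (1.1698695394) + (-0.4252021917) = -1.614433


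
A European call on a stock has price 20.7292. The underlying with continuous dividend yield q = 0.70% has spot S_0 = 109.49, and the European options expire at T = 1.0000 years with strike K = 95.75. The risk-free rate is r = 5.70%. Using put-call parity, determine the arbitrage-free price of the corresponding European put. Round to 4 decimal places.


Answer: Put price = 2.4478

Derivation:
Put-call parity: C - P = S_0 * exp(-qT) - K * exp(-rT).
S_0 * exp(-qT) = 109.4900 * 0.99302444 = 108.72624626
K * exp(-rT) = 95.7500 * 0.94459407 = 90.44488214
P = C - S*exp(-qT) + K*exp(-rT)
P = 20.7292 - 108.72624626 + 90.44488214 = 2.4478


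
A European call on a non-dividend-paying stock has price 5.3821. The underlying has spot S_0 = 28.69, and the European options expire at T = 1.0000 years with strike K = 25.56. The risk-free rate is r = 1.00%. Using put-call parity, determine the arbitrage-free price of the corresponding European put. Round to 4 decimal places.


Answer: Put price = 1.9978

Derivation:
Put-call parity: C - P = S_0 * exp(-qT) - K * exp(-rT).
S_0 * exp(-qT) = 28.6900 * 1.00000000 = 28.69000000
K * exp(-rT) = 25.5600 * 0.99004983 = 25.30567375
P = C - S*exp(-qT) + K*exp(-rT)
P = 5.3821 - 28.69000000 + 25.30567375 = 1.9978


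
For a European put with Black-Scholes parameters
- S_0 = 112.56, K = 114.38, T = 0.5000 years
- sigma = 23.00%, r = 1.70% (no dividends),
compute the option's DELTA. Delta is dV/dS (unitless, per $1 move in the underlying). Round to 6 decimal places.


d1 = 0.0349567419; d2 = -0.1276778178
phi(d1) = 0.3986986063; exp(-qT) = 1.0000000000; exp(-rT) = 0.9915360229
N(-d1) = 0.4860571174
Delta = -exp(-qT) * N(-d1) = -1.0000000000 * 0.4860571174 = -0.486057

Answer: Delta = -0.486057


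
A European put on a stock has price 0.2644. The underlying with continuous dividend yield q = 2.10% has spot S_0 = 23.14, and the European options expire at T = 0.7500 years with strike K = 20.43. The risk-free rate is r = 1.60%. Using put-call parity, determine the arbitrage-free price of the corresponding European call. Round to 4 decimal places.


Answer: Call price = 2.8565

Derivation:
Put-call parity: C - P = S_0 * exp(-qT) - K * exp(-rT).
S_0 * exp(-qT) = 23.1400 * 0.98437338 = 22.77840007
K * exp(-rT) = 20.4300 * 0.98807171 = 20.18630509
C = P + S*exp(-qT) - K*exp(-rT)
C = 0.2644 + 22.77840007 - 20.18630509 = 2.8565


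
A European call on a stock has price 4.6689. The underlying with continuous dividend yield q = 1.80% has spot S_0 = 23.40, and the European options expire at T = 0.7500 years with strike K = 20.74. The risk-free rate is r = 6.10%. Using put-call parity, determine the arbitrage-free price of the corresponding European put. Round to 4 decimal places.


Answer: Put price = 1.3952

Derivation:
Put-call parity: C - P = S_0 * exp(-qT) - K * exp(-rT).
S_0 * exp(-qT) = 23.4000 * 0.98659072 = 23.08622276
K * exp(-rT) = 20.7400 * 0.95528075 = 19.81252281
P = C - S*exp(-qT) + K*exp(-rT)
P = 4.6689 - 23.08622276 + 19.81252281 = 1.3952


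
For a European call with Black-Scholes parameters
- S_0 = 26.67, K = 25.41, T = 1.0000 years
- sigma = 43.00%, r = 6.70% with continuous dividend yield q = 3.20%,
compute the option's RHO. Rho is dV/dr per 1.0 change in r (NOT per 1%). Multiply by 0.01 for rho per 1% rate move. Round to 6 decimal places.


Answer: Rho = 11.682069

Derivation:
d1 = 0.4089454439; d2 = -0.0210545561
phi(d1) = 0.3669400774; exp(-qT) = 0.9685065821; exp(-rT) = 0.9351952013
N(d2) = 0.4916010679
Rho = K*T*exp(-rT)*N(d2) = 25.4100 * 1.0000 * 0.9351952013 * 0.4916010679 = 11.682069


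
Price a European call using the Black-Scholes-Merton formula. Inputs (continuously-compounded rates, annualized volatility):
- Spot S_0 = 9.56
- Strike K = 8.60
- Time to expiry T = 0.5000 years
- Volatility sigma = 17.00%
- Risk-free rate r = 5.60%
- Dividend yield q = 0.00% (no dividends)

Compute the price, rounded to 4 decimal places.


d1 = (ln(S/K) + (r - q + 0.5*sigma^2) * T) / (sigma * sqrt(T)) = 1.17338567
d2 = d1 - sigma * sqrt(T) = 1.05317752
exp(-rT) = 0.97238837; exp(-qT) = 1.00000000
C = S_0 * exp(-qT) * N(d1) - K * exp(-rT) * N(d2)
N(d1) = 0.87967941; N(d2) = 0.85387018
C = 9.5600 * 1.00000000 * 0.87967941 - 8.6000 * 0.97238837 * 0.85387018 = 1.2692

Answer: Price = 1.2692


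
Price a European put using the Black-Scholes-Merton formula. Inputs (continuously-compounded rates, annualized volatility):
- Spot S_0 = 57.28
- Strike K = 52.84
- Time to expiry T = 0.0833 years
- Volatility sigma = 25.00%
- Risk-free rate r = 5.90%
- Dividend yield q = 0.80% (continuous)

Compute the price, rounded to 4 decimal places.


d1 = (ln(S/K) + (r - q + 0.5*sigma^2) * T) / (sigma * sqrt(T)) = 1.21315582
d2 = d1 - sigma * sqrt(T) = 1.14100147
exp(-rT) = 0.99509736; exp(-qT) = 0.99933382
P = K * exp(-rT) * N(-d2) - S_0 * exp(-qT) * N(-d1)
N(-d1) = 0.11253513; N(-d2) = 0.12693465
P = 52.8400 * 0.99509736 * 0.12693465 - 57.2800 * 0.99933382 * 0.11253513 = 0.2326

Answer: Price = 0.2326


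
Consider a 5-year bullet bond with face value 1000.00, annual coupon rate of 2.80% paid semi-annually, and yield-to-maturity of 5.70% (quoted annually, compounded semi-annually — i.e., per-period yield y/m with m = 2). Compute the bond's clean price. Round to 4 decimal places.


Answer: Price = 875.3598

Derivation:
Coupon per period c = face * coupon_rate / m = 14.000000
Periods per year m = 2; per-period yield y/m = 0.028500
Number of cashflows N = 10
Cashflows (t years, CF_t, discount factor 1/(1+y/m)^(m*t), PV):
  t = 0.5000: CF_t = 14.000000, DF = 0.972290, PV = 13.612056
  t = 1.0000: CF_t = 14.000000, DF = 0.945347, PV = 13.234863
  t = 1.5000: CF_t = 14.000000, DF = 0.919152, PV = 12.868121
  t = 2.0000: CF_t = 14.000000, DF = 0.893682, PV = 12.511542
  t = 2.5000: CF_t = 14.000000, DF = 0.868917, PV = 12.164844
  t = 3.0000: CF_t = 14.000000, DF = 0.844840, PV = 11.827753
  t = 3.5000: CF_t = 14.000000, DF = 0.821429, PV = 11.500003
  t = 4.0000: CF_t = 14.000000, DF = 0.798667, PV = 11.181335
  t = 4.5000: CF_t = 14.000000, DF = 0.776536, PV = 10.871498
  t = 5.0000: CF_t = 1014.000000, DF = 0.755018, PV = 765.587783
Price P = sum_t PV_t = 875.359800


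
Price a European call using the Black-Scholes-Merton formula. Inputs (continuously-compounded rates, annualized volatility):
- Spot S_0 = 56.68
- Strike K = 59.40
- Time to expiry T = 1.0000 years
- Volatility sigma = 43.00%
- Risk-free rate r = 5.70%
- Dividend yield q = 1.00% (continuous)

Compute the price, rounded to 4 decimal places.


Answer: Price = 9.5557

Derivation:
d1 = (ln(S/K) + (r - q + 0.5*sigma^2) * T) / (sigma * sqrt(T)) = 0.21529579
d2 = d1 - sigma * sqrt(T) = -0.21470421
exp(-rT) = 0.94459407; exp(-qT) = 0.99004983
C = S_0 * exp(-qT) * N(d1) - K * exp(-rT) * N(d2)
N(d1) = 0.58523164; N(d2) = 0.41499897
C = 56.6800 * 0.99004983 * 0.58523164 - 59.4000 * 0.94459407 * 0.41499897 = 9.5557


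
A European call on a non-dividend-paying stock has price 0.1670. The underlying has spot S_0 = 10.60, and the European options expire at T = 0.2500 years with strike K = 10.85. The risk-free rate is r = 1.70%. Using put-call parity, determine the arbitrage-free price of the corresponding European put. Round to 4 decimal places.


Answer: Put price = 0.3710

Derivation:
Put-call parity: C - P = S_0 * exp(-qT) - K * exp(-rT).
S_0 * exp(-qT) = 10.6000 * 1.00000000 = 10.60000000
K * exp(-rT) = 10.8500 * 0.99575902 = 10.80398535
P = C - S*exp(-qT) + K*exp(-rT)
P = 0.1670 - 10.60000000 + 10.80398535 = 0.3710


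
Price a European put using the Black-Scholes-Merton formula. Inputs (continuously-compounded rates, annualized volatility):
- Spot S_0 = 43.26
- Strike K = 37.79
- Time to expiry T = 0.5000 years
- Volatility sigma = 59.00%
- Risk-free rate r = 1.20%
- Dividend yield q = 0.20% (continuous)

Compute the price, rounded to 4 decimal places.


Answer: Price = 4.2147

Derivation:
d1 = (ln(S/K) + (r - q + 0.5*sigma^2) * T) / (sigma * sqrt(T)) = 0.54461341
d2 = d1 - sigma * sqrt(T) = 0.12742041
exp(-rT) = 0.99401796; exp(-qT) = 0.99900050
P = K * exp(-rT) * N(-d2) - S_0 * exp(-qT) * N(-d1)
N(-d1) = 0.29300971; N(-d2) = 0.44930383
P = 37.7900 * 0.99401796 * 0.44930383 - 43.2600 * 0.99900050 * 0.29300971 = 4.2147


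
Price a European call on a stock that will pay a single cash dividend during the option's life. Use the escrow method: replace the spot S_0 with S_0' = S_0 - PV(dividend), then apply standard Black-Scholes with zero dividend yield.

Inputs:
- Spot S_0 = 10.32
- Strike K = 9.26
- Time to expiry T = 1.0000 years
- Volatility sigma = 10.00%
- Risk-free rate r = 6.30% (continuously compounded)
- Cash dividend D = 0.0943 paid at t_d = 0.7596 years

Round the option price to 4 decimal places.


Answer: Price = 1.5561

Derivation:
PV(D) = D * exp(-r * t_d) = 0.0943 * 0.95327219 = 0.08989357
S_0' = S_0 - PV(D) = 10.3200 - 0.08989357 = 10.23010643
d1 = (ln(S_0'/K) + (r + sigma^2/2)*T) / (sigma*sqrt(T)) = 1.67630935
d2 = d1 - sigma*sqrt(T) = 1.57630935
exp(-rT) = 0.93894347
N(d1) = 0.95316119; N(d2) = 0.94252274
C = S_0' * N(d1) - K * exp(-rT) * N(d2) = 10.23010643 * 0.95316119 - 9.2600 * 0.93894347 * 0.94252274 = 1.5561


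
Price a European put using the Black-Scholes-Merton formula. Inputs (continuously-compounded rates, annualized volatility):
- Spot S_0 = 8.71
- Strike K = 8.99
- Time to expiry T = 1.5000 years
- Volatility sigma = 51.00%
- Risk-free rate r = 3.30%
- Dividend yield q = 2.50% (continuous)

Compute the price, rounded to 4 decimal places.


d1 = (ln(S/K) + (r - q + 0.5*sigma^2) * T) / (sigma * sqrt(T)) = 0.28086513
d2 = d1 - sigma * sqrt(T) = -0.34375476
exp(-rT) = 0.95170516; exp(-qT) = 0.96319442
P = K * exp(-rT) * N(-d2) - S_0 * exp(-qT) * N(-d1)
N(-d1) = 0.38940692; N(-d2) = 0.63448464
P = 8.9900 * 0.95170516 * 0.63448464 - 8.7100 * 0.96319442 * 0.38940692 = 2.1616

Answer: Price = 2.1616


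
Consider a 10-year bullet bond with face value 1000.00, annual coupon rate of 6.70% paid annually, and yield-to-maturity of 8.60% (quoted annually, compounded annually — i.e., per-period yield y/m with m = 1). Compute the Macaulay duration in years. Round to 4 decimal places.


Coupon per period c = face * coupon_rate / m = 67.000000
Periods per year m = 1; per-period yield y/m = 0.086000
Number of cashflows N = 10
Cashflows (t years, CF_t, discount factor 1/(1+y/m)^(m*t), PV):
  t = 1.0000: CF_t = 67.000000, DF = 0.920810, PV = 61.694291
  t = 2.0000: CF_t = 67.000000, DF = 0.847892, PV = 56.808739
  t = 3.0000: CF_t = 67.000000, DF = 0.780747, PV = 52.310073
  t = 4.0000: CF_t = 67.000000, DF = 0.718920, PV = 48.167655
  t = 5.0000: CF_t = 67.000000, DF = 0.661989, PV = 44.353273
  t = 6.0000: CF_t = 67.000000, DF = 0.609566, PV = 40.840951
  t = 7.0000: CF_t = 67.000000, DF = 0.561295, PV = 37.606769
  t = 8.0000: CF_t = 67.000000, DF = 0.516846, PV = 34.628701
  t = 9.0000: CF_t = 67.000000, DF = 0.475917, PV = 31.886465
  t = 10.0000: CF_t = 1067.000000, DF = 0.438230, PV = 467.591025
Price P = sum_t PV_t = 875.887944
Macaulay numerator sum_t t * PV_t:
  t * PV_t at t = 1.0000: 61.694291
  t * PV_t at t = 2.0000: 113.617479
  t * PV_t at t = 3.0000: 156.930219
  t * PV_t at t = 4.0000: 192.670619
  t * PV_t at t = 5.0000: 221.766366
  t * PV_t at t = 6.0000: 245.045709
  t * PV_t at t = 7.0000: 263.247385
  t * PV_t at t = 8.0000: 277.029608
  t * PV_t at t = 9.0000: 286.978185
  t * PV_t at t = 10.0000: 4675.910252
Macaulay duration D = (sum_t t * PV_t) / P = 6494.890114 / 875.887944 = 7.415207

Answer: Macaulay duration = 7.4152 years


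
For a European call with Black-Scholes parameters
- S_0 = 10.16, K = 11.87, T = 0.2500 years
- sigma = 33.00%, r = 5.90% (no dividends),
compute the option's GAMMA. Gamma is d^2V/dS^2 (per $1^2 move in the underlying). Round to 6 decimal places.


Answer: Gamma = 0.176805

Derivation:
d1 = -0.7708682816; d2 = -0.9358682816
phi(d1) = 0.2963964131; exp(-qT) = 1.0000000000; exp(-rT) = 0.9853582484
Gamma = exp(-qT) * phi(d1) / (S * sigma * sqrt(T)) = 1.0000000000 * 0.2963964131 / (10.1600 * 0.3300 * 0.5000000000) = 0.176805


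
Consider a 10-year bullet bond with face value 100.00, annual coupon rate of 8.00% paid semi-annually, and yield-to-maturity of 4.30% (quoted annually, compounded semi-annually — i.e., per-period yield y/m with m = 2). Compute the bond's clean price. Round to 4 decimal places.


Answer: Price = 129.8168

Derivation:
Coupon per period c = face * coupon_rate / m = 4.000000
Periods per year m = 2; per-period yield y/m = 0.021500
Number of cashflows N = 20
Cashflows (t years, CF_t, discount factor 1/(1+y/m)^(m*t), PV):
  t = 0.5000: CF_t = 4.000000, DF = 0.978953, PV = 3.915810
  t = 1.0000: CF_t = 4.000000, DF = 0.958348, PV = 3.833392
  t = 1.5000: CF_t = 4.000000, DF = 0.938177, PV = 3.752709
  t = 2.0000: CF_t = 4.000000, DF = 0.918431, PV = 3.673724
  t = 2.5000: CF_t = 4.000000, DF = 0.899100, PV = 3.596401
  t = 3.0000: CF_t = 4.000000, DF = 0.880177, PV = 3.520706
  t = 3.5000: CF_t = 4.000000, DF = 0.861651, PV = 3.446604
  t = 4.0000: CF_t = 4.000000, DF = 0.843515, PV = 3.374062
  t = 4.5000: CF_t = 4.000000, DF = 0.825762, PV = 3.303046
  t = 5.0000: CF_t = 4.000000, DF = 0.808381, PV = 3.233525
  t = 5.5000: CF_t = 4.000000, DF = 0.791367, PV = 3.165468
  t = 6.0000: CF_t = 4.000000, DF = 0.774711, PV = 3.098843
  t = 6.5000: CF_t = 4.000000, DF = 0.758405, PV = 3.033620
  t = 7.0000: CF_t = 4.000000, DF = 0.742442, PV = 2.969770
  t = 7.5000: CF_t = 4.000000, DF = 0.726816, PV = 2.907264
  t = 8.0000: CF_t = 4.000000, DF = 0.711518, PV = 2.846073
  t = 8.5000: CF_t = 4.000000, DF = 0.696543, PV = 2.786170
  t = 9.0000: CF_t = 4.000000, DF = 0.681882, PV = 2.727529
  t = 9.5000: CF_t = 4.000000, DF = 0.667530, PV = 2.670121
  t = 10.0000: CF_t = 104.000000, DF = 0.653480, PV = 67.961964
Price P = sum_t PV_t = 129.816801


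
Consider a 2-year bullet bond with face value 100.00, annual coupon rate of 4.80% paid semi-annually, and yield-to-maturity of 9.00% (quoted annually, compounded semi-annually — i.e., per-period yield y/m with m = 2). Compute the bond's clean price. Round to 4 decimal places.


Coupon per period c = face * coupon_rate / m = 2.400000
Periods per year m = 2; per-period yield y/m = 0.045000
Number of cashflows N = 4
Cashflows (t years, CF_t, discount factor 1/(1+y/m)^(m*t), PV):
  t = 0.5000: CF_t = 2.400000, DF = 0.956938, PV = 2.296651
  t = 1.0000: CF_t = 2.400000, DF = 0.915730, PV = 2.197752
  t = 1.5000: CF_t = 2.400000, DF = 0.876297, PV = 2.103112
  t = 2.0000: CF_t = 102.400000, DF = 0.838561, PV = 85.868682
Price P = sum_t PV_t = 92.466196

Answer: Price = 92.4662


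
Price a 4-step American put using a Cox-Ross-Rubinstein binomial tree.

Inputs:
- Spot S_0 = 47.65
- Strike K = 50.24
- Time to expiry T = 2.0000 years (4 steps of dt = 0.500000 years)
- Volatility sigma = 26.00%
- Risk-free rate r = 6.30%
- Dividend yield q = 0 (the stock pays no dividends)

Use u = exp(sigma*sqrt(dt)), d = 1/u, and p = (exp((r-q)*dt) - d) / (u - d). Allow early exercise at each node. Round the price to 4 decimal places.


dt = T/N = 0.500000
u = exp(sigma*sqrt(dt)) = 1.201833; d = 1/u = 0.832062
p = (exp((r-q)*dt) - d) / (u - d) = 0.540711
Discount per step: exp(-r*dt) = 0.968991
Stock lattice S(k, i) with i counting down-moves:
  k=0: S(0,0) = 47.6500
  k=1: S(1,0) = 57.2673; S(1,1) = 39.6478
  k=2: S(2,0) = 68.8258; S(2,1) = 47.6500; S(2,2) = 32.9894
  k=3: S(3,0) = 82.7171; S(3,1) = 57.2673; S(3,2) = 39.6478; S(3,3) = 27.4493
  k=4: S(4,0) = 99.4121; S(4,1) = 68.8258; S(4,2) = 47.6500; S(4,3) = 32.9894; S(4,4) = 22.8395
Terminal payoffs V(N, i) = max(K - S_T, 0):
  V(4,0) = 0.000000; V(4,1) = 0.000000; V(4,2) = 2.590000; V(4,3) = 17.250573; V(4,4) = 27.400498
Backward induction: V(k, i) = exp(-r*dt) * [p * V(k+1, i) + (1-p) * V(k+1, i+1)]; then take max(V_cont, immediate exercise) for American.
  V(3,0) = exp(-r*dt) * [p*0.000000 + (1-p)*0.000000] = 0.000000; exercise = 0.000000; V(3,0) = max -> 0.000000
  V(3,1) = exp(-r*dt) * [p*0.000000 + (1-p)*2.590000] = 1.152671; exercise = 0.000000; V(3,1) = max -> 1.152671
  V(3,2) = exp(-r*dt) * [p*2.590000 + (1-p)*17.250573] = 9.034329; exercise = 10.592224; V(3,2) = max -> 10.592224
  V(3,3) = exp(-r*dt) * [p*17.250573 + (1-p)*27.400498] = 21.232842; exercise = 22.790736; V(3,3) = max -> 22.790736
  V(2,0) = exp(-r*dt) * [p*0.000000 + (1-p)*1.152671] = 0.512993; exercise = 0.000000; V(2,0) = max -> 0.512993
  V(2,1) = exp(-r*dt) * [p*1.152671 + (1-p)*10.592224] = 5.317972; exercise = 2.590000; V(2,1) = max -> 5.317972
  V(2,2) = exp(-r*dt) * [p*10.592224 + (1-p)*22.790736] = 15.692679; exercise = 17.250573; V(2,2) = max -> 17.250573
  V(1,0) = exp(-r*dt) * [p*0.512993 + (1-p)*5.317972] = 2.635526; exercise = 0.000000; V(1,0) = max -> 2.635526
  V(1,1) = exp(-r*dt) * [p*5.317972 + (1-p)*17.250573] = 10.463634; exercise = 10.592224; V(1,1) = max -> 10.592224
  V(0,0) = exp(-r*dt) * [p*2.635526 + (1-p)*10.592224] = 6.094905; exercise = 2.590000; V(0,0) = max -> 6.094905

Answer: Price = V(0,0) = 6.0949


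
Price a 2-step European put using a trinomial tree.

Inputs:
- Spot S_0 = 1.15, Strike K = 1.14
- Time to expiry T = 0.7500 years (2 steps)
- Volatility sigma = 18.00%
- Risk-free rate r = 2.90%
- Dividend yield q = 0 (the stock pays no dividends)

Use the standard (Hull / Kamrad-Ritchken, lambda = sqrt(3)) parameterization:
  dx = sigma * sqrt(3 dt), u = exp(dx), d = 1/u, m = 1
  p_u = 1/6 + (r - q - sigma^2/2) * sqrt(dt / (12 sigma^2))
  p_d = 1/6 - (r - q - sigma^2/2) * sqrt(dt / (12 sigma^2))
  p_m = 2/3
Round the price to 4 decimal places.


Answer: Price = V(0,0) = 0.0464

Derivation:
dt = T/N = 0.375000; dx = sigma*sqrt(3*dt) = 0.190919
u = exp(dx) = 1.210361; d = 1/u = 0.826200
p_u = 0.179237, p_m = 0.666667, p_d = 0.154096
Discount per step: exp(-r*dt) = 0.989184
Stock lattice S(k, j) with j the centered position index:
  k=0: S(0,+0) = 1.1500
  k=1: S(1,-1) = 0.9501; S(1,+0) = 1.1500; S(1,+1) = 1.3919
  k=2: S(2,-2) = 0.7850; S(2,-1) = 0.9501; S(2,+0) = 1.1500; S(2,+1) = 1.3919; S(2,+2) = 1.6847
Terminal payoffs V(N, j) = max(K - S_T, 0):
  V(2,-2) = 0.355003; V(2,-1) = 0.189870; V(2,+0) = 0.000000; V(2,+1) = 0.000000; V(2,+2) = 0.000000
Backward induction: V(k, j) = exp(-r*dt) * [p_u * V(k+1, j+1) + p_m * V(k+1, j) + p_d * V(k+1, j-1)]
  V(1,-1) = exp(-r*dt) * [p_u*0.000000 + p_m*0.189870 + p_d*0.355003] = 0.179324
  V(1,+0) = exp(-r*dt) * [p_u*0.000000 + p_m*0.000000 + p_d*0.189870] = 0.028942
  V(1,+1) = exp(-r*dt) * [p_u*0.000000 + p_m*0.000000 + p_d*0.000000] = 0.000000
  V(0,+0) = exp(-r*dt) * [p_u*0.000000 + p_m*0.028942 + p_d*0.179324] = 0.046420
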